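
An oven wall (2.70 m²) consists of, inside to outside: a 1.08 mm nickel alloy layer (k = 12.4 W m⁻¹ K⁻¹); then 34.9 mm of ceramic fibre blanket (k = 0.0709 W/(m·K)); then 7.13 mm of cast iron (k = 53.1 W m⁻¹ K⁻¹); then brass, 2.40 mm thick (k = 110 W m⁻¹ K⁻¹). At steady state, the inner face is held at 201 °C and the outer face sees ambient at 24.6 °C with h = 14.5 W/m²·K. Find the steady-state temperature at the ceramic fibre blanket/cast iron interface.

T = 46.3 °C

Treat each layer as a resistance in series:
  R_nickel alloy = L/(kA) = 0.00108/(12.4·2.70) = 3.226×10^-5 K/W
  R_ceramic fibre blanket = L/(kA) = 0.0349/(0.0709·2.70) = 0.1823 K/W
  R_cast iron = L/(kA) = 0.00713/(53.1·2.70) = 4.973×10^-5 K/W
  R_brass = L/(kA) = 0.00240/(110·2.70) = 8.081×10^-6 K/W
  R_conv,out = 1/(hA) = 1/(14.5·2.70) = 0.02554 K/W
ΣR = 3.226×10^-5 + 0.1823 + 4.973×10^-5 + 8.081×10^-6 + 0.02554 = 0.2079 K/W
Q = ΔT/ΣR = (201 °C − 24.6 °C)/0.2079 = 848.5 W
From the inner boundary to the ceramic fibre blanket/cast iron interface, ΣR_partial = 0.1823 K/W.
T_interface = T_in − Q·ΣR_partial = 201 °C − (848.5)(0.1823) = 46.3 °C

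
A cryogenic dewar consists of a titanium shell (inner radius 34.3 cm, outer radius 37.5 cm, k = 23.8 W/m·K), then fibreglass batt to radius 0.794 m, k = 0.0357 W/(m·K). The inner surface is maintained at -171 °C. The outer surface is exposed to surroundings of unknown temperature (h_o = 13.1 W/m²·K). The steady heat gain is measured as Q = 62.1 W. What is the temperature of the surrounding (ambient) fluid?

Sum the resistances:
  R_titanium = (1/0.343 − 1/0.375)/(4πk) = 0.2488/(4π·23.8) = 8.318×10^-4 K/W
  R_fibreglass batt = (1/0.375 − 1/0.794)/(4πk) = 1.407/(4π·0.0357) = 3.137 K/W
  R_conv,out = 1/(4πr²h) = 1/(4π·0.794²·13.1) = 0.009636 K/W
ΣR = 3.147 K/W
ΔT = Q·ΣR = 62.1 × 3.147 = 195.4 K
Heat flows inward, so T_out = T_in + ΔT = -171 + 195.4 = 24.4 °C

T_out = 24.4 °C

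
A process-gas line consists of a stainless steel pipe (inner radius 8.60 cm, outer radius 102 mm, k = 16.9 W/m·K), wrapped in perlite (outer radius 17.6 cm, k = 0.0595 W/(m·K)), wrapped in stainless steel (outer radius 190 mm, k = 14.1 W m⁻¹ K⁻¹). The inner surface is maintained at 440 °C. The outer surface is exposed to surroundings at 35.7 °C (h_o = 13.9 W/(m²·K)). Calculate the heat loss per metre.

Q' = 266 W/m

Series thermal resistances, inner to outer:
  R'_stainless steel = ln(0.102/0.0860)/(2πk) = 0.1706/(2π·16.9) = 0.001607 m·K/W
  R'_perlite = ln(0.176/0.102)/(2πk) = 0.5455/(2π·0.0595) = 1.459 m·K/W
  R'_stainless steel = ln(0.190/0.176)/(2πk) = 0.07654/(2π·14.1) = 8.640×10^-4 m·K/W
  R'_conv,out = 1/(2πr h) = 1/(2π·0.190·13.9) = 0.06026 m·K/W
ΣR = 0.001607 + 1.459 + 8.640×10^-4 + 0.06026 = 1.522 m·K/W
Q' = ΔT/ΣR = (440 °C − 35.7 °C)/1.522 = 266 W/m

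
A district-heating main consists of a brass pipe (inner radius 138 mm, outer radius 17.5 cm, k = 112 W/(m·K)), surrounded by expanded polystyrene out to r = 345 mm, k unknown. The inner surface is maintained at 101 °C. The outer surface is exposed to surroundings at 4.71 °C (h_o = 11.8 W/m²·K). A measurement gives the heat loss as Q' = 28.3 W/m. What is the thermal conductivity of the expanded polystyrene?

ΣR = ΔT/Q' = |101 − 4.71|/28.3 = 3.402 m·K/W
Known resistances:
  R'_brass = ln(0.175/0.138)/(2πk) = 0.2375/(2π·112) = 3.375×10^-4 m·K/W
  R'_conv,out = 1/(2πr h) = 1/(2π·0.345·11.8) = 0.03909 m·K/W
R_expanded polystyrene = ΣR − ΣR_known = 3.402 − 0.03943 = 3.363 m·K/W
ln(r₂/r₁)/(2πk) = 3.363 ⇒ k = 0.6788/(2π·3.363) = 0.0321 W/m·K

k = 0.0321 W/m·K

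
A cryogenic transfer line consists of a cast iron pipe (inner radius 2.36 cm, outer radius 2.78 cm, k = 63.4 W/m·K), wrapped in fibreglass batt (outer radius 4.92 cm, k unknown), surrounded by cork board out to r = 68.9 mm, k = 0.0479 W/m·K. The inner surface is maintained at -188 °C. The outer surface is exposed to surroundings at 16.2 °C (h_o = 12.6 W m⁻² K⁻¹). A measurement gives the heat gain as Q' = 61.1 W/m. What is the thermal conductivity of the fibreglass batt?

k = 0.0446 W/m·K

ΣR = ΔT/Q' = |-188 − 16.2|/61.1 = 3.342 m·K/W
Known resistances:
  R'_cast iron = ln(0.0278/0.0236)/(2πk) = 0.1638/(2π·63.4) = 4.112×10^-4 m·K/W
  R'_cork board = ln(0.0689/0.0492)/(2πk) = 0.3368/(2π·0.0479) = 1.119 m·K/W
  R'_conv,out = 1/(2πr h) = 1/(2π·0.0689·12.6) = 0.1833 m·K/W
R_fibreglass batt = ΣR − ΣR_known = 3.342 − 1.303 = 2.039 m·K/W
ln(r₂/r₁)/(2πk) = 2.039 ⇒ k = 0.5709/(2π·2.039) = 0.0446 W/m·K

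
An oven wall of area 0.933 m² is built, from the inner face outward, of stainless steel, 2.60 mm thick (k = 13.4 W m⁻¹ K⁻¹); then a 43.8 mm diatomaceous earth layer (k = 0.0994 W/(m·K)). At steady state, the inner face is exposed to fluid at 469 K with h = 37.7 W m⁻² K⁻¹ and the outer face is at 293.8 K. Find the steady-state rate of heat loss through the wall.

Resistance network (inner→outer):
  R_conv,in = 1/(hA) = 1/(37.7·0.933) = 0.02843 K/W
  R_stainless steel = L/(kA) = 0.00260/(13.4·0.933) = 2.080×10^-4 K/W
  R_diatomaceous earth = L/(kA) = 0.0438/(0.0994·0.933) = 0.4723 K/W
ΣR = 0.02843 + 2.080×10^-4 + 0.4723 = 0.5009 K/W
Q = ΔT/ΣR = (469 K − 293.8 K)/0.5009 = 350 W

Q = 350 W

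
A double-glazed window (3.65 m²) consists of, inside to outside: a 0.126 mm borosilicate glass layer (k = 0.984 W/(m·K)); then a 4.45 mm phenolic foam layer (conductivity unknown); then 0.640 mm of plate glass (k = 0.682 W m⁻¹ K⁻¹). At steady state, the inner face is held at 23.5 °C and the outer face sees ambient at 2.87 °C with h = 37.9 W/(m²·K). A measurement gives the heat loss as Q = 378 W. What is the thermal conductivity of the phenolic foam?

ΣR = ΔT/Q = |23.5 − 2.87|/378 = 0.05458 K/W
Known resistances:
  R_borosilicate glass = L/(kA) = 1.26×10^-4/(0.984·3.65) = 3.508×10^-5 K/W
  R_plate glass = L/(kA) = 6.40×10^-4/(0.682·3.65) = 2.571×10^-4 K/W
  R_conv,out = 1/(hA) = 1/(37.9·3.65) = 0.007229 K/W
R_phenolic foam = ΣR − ΣR_known = 0.05458 − 0.007521 = 0.04706 K/W
L/(kA) = 0.04706 ⇒ k = 0.00445/(0.04706·3.65) = 0.0259 W/m·K

k = 0.0259 W/m·K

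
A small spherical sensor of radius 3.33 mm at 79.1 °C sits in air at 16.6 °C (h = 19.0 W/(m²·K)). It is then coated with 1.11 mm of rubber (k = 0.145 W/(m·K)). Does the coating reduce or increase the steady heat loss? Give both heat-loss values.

Critical radius for a sphere: r_cr = 2k/h = 0.0153 m = 1.53 cm.
Outer radius after coating: r₂ = 0.00333 + 0.00111 = 0.00444 m.
Since r₁ < r_cr and r₂ ≤ r_cr, the coating moves toward the maximum at r_cr — heat loss rises.
Bare: R = 1/(4πr₁²h) = 377.7 K/W; Q = 62.5/377.7 = 0.165 W.
Coated: R = R_cond + R_conv = 253.7 K/W; Q = 62.5/253.7 = 0.246 W.

increases: 0.165 → 0.246 W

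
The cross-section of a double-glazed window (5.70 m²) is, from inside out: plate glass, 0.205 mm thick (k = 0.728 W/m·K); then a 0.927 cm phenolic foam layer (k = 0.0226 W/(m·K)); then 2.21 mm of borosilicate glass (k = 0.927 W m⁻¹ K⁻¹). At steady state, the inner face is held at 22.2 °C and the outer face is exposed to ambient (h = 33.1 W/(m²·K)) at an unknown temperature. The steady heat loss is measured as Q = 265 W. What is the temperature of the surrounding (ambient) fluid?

T_out = 1.60 °C

Sum the resistances:
  R_plate glass = L/(kA) = 2.05×10^-4/(0.728·5.70) = 4.940×10^-5 K/W
  R_phenolic foam = L/(kA) = 0.00927/(0.0226·5.70) = 0.07196 K/W
  R_borosilicate glass = L/(kA) = 0.00221/(0.927·5.70) = 4.183×10^-4 K/W
  R_conv,out = 1/(hA) = 1/(33.1·5.70) = 0.005300 K/W
ΣR = 0.07773 K/W
ΔT = Q·ΣR = 265 × 0.07773 = 20.60 K
Heat flows outward, so T_out = T_in − ΔT = 22.2 − 20.60 = 1.60 °C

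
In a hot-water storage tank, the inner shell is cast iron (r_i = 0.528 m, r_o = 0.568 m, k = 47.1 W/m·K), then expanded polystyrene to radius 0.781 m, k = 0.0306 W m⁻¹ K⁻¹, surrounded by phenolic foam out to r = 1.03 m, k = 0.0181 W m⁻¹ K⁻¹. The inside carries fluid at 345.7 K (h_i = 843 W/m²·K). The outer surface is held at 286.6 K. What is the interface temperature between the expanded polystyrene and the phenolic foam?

T = 317.4 K

Series thermal resistances, inner to outer:
  R_conv,in = 1/(4πr²h) = 1/(4π·0.528²·843) = 3.386×10^-4 K/W
  R_cast iron = (1/0.528 − 1/0.568)/(4πk) = 0.1334/(4π·47.1) = 2.253×10^-4 K/W
  R_expanded polystyrene = (1/0.568 − 1/0.781)/(4πk) = 0.4802/(4π·0.0306) = 1.249 K/W
  R_phenolic foam = (1/0.781 − 1/1.03)/(4πk) = 0.3095/(4π·0.0181) = 1.361 K/W
ΣR = 3.386×10^-4 + 2.253×10^-4 + 1.249 + 1.361 = 2.611 K/W
Q = ΔT/ΣR = (345.7 K − 286.6 K)/2.611 = 22.64 W
From the inner boundary to the expanded polystyrene/phenolic foam interface, ΣR_partial = 1.250 K/W.
T_interface = T_in − Q·ΣR_partial = 345.7 K − (22.64)(1.250) = 317.4 K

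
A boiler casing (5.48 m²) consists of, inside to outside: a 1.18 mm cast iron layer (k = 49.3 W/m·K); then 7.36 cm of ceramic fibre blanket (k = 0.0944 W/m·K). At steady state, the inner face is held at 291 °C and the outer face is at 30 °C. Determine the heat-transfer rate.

Q = 1830 W

Series thermal resistances, inner to outer:
  R_cast iron = L/(kA) = 0.00118/(49.3·5.48) = 4.368×10^-6 K/W
  R_ceramic fibre blanket = L/(kA) = 0.0736/(0.0944·5.48) = 0.1423 K/W
ΣR = 4.368×10^-6 + 0.1423 = 0.1423 K/W
Q = ΔT/ΣR = (291 °C − 30 °C)/0.1423 = 1830 W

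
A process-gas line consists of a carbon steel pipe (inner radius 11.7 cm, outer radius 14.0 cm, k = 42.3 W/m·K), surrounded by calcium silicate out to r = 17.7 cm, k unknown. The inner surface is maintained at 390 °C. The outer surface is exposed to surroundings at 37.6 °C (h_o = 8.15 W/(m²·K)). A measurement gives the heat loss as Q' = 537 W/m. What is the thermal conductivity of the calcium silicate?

k = 0.0685 W/m·K

ΣR = ΔT/Q' = |390 − 37.6|/537 = 0.6562 m·K/W
Known resistances:
  R'_carbon steel = ln(0.140/0.117)/(2πk) = 0.1795/(2π·42.3) = 6.753×10^-4 m·K/W
  R'_conv,out = 1/(2πr h) = 1/(2π·0.177·8.15) = 0.1103 m·K/W
R_calcium silicate = ΣR − ΣR_known = 0.6562 − 0.1110 = 0.5452 m·K/W
ln(r₂/r₁)/(2πk) = 0.5452 ⇒ k = 0.2345/(2π·0.5452) = 0.0685 W/m·K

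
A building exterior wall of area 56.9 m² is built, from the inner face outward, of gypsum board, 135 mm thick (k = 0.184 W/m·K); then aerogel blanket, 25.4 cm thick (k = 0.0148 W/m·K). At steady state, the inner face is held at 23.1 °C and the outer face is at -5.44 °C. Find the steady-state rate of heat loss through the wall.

Series thermal resistances, inner to outer:
  R_gypsum board = L/(kA) = 0.135/(0.184·56.9) = 0.01289 K/W
  R_aerogel blanket = L/(kA) = 0.254/(0.0148·56.9) = 0.3016 K/W
ΣR = 0.01289 + 0.3016 = 0.3145 K/W
Q = ΔT/ΣR = (23.1 °C − -5.44 °C)/0.3145 = 90.7 W

Q = 90.7 W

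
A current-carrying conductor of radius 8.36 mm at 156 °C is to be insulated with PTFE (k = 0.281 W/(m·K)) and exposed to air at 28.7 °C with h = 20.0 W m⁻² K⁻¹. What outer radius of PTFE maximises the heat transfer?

r_cr = 1.41 cm

For a cylinder, r_cr = k_ins/h = 0.281/20.0 = 0.0141 m = 1.41 cm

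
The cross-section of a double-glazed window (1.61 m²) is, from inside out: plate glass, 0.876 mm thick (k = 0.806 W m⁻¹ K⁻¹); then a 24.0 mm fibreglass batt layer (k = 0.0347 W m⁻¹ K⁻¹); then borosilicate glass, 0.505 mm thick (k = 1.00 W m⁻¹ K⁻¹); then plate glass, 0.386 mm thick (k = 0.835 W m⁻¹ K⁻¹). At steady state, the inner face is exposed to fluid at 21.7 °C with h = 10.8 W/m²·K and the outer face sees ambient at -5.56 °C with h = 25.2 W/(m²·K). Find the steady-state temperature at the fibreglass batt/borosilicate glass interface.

T = -4.22 °C

Treat each layer as a resistance in series:
  R_conv,in = 1/(hA) = 1/(10.8·1.61) = 0.05751 K/W
  R_plate glass = L/(kA) = 8.76×10^-4/(0.806·1.61) = 6.751×10^-4 K/W
  R_fibreglass batt = L/(kA) = 0.0240/(0.0347·1.61) = 0.4296 K/W
  R_borosilicate glass = L/(kA) = 5.05×10^-4/(1.00·1.61) = 3.137×10^-4 K/W
  R_plate glass = L/(kA) = 3.86×10^-4/(0.835·1.61) = 2.871×10^-4 K/W
  R_conv,out = 1/(hA) = 1/(25.2·1.61) = 0.02465 K/W
ΣR = 0.05751 + 6.751×10^-4 + 0.4296 + 3.137×10^-4 + 2.871×10^-4 + 0.02465 = 0.5130 K/W
Q = ΔT/ΣR = (21.7 °C − -5.56 °C)/0.5130 = 53.14 W
From the inner boundary to the fibreglass batt/borosilicate glass interface, ΣR_partial = 0.4878 K/W.
T_interface = T_in − Q·ΣR_partial = 21.7 °C − (53.14)(0.4878) = -4.22 °C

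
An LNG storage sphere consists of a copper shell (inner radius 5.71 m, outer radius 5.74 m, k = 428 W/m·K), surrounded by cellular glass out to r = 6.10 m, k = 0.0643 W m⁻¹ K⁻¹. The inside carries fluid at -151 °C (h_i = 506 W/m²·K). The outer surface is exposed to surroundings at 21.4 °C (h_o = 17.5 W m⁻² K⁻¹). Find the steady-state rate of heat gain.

Q = 13.4 kW

Series thermal resistances, inner to outer:
  R_conv,in = 1/(4πr²h) = 1/(4π·5.71²·506) = 4.824×10^-6 K/W
  R_copper = (1/5.71 − 1/5.74)/(4πk) = 9.153×10^-4/(4π·428) = 1.702×10^-7 K/W
  R_cellular glass = (1/5.74 − 1/6.10)/(4πk) = 0.01028/(4π·0.0643) = 0.01272 K/W
  R_conv,out = 1/(4πr²h) = 1/(4π·6.10²·17.5) = 1.222×10^-4 K/W
ΣR = 4.824×10^-6 + 1.702×10^-7 + 0.01272 + 1.222×10^-4 = 0.01285 K/W
Q = ΔT/ΣR = (-151 °C − 21.4 °C)/0.01285 = -13400 W
(Negative Q ⇒ heat flows inward; heat gain = 13400 W.)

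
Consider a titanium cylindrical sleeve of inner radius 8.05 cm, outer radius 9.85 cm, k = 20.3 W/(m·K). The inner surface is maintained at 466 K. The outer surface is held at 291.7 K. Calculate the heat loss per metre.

Q' = 1.10×10^5 W/m

Q' = 2πk·ΔT/ln(r₂/r₁) = 2π × 20.3 × 174.3 / ln(0.0985/0.0805) = 1.10×10^5 W/m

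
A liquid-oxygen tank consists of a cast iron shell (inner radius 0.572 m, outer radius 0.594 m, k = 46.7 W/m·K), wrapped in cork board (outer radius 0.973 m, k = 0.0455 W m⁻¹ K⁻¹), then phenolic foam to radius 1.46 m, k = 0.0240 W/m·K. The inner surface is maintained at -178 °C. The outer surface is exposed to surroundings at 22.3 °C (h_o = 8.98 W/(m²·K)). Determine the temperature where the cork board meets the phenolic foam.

Treat each layer as a resistance in series:
  R_cast iron = (1/0.572 − 1/0.594)/(4πk) = 0.06475/(4π·46.7) = 1.103×10^-4 K/W
  R_cork board = (1/0.594 − 1/0.973)/(4πk) = 0.6558/(4π·0.0455) = 1.147 K/W
  R_phenolic foam = (1/0.973 − 1/1.46)/(4πk) = 0.3428/(4π·0.0240) = 1.137 K/W
  R_conv,out = 1/(4πr²h) = 1/(4π·1.46²·8.98) = 0.004157 K/W
ΣR = 1.103×10^-4 + 1.147 + 1.137 + 0.004157 = 2.288 K/W
Q = ΔT/ΣR = (-178 °C − 22.3 °C)/2.288 = -87.54 W
From the inner boundary to the cork board/phenolic foam interface, ΣR_partial = 1.147 K/W.
T_interface = T_in − Q·ΣR_partial = -178 °C − (-87.54)(1.147) = -77.6 °C

T = -77.6 °C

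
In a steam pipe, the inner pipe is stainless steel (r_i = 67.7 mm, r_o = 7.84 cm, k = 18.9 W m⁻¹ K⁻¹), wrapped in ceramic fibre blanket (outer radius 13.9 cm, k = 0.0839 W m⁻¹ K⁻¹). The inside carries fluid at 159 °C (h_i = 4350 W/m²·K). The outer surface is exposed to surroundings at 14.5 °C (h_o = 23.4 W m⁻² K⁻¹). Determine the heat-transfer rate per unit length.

Q' = 127 W/m

Treat each layer as a resistance in series:
  R'_conv,in = 1/(2πr h) = 1/(2π·0.0677·4350) = 5.404×10^-4 m·K/W
  R'_stainless steel = ln(0.0784/0.0677)/(2πk) = 0.1467/(2π·18.9) = 0.001236 m·K/W
  R'_ceramic fibre blanket = ln(0.139/0.0784)/(2πk) = 0.5727/(2π·0.0839) = 1.086 m·K/W
  R'_conv,out = 1/(2πr h) = 1/(2π·0.139·23.4) = 0.04893 m·K/W
ΣR = 5.404×10^-4 + 0.001236 + 1.086 + 0.04893 = 1.137 m·K/W
Q' = ΔT/ΣR = (159 °C − 14.5 °C)/1.137 = 127 W/m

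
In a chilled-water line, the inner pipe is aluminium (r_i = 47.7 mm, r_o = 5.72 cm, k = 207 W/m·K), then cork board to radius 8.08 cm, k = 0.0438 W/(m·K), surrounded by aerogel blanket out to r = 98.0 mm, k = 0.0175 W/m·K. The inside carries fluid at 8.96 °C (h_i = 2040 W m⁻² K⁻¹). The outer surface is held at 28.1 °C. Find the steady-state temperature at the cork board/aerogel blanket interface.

T = 16.9 °C

Treat each layer as a resistance in series:
  R'_conv,in = 1/(2πr h) = 1/(2π·0.0477·2040) = 0.001636 m·K/W
  R'_aluminium = ln(0.0572/0.0477)/(2πk) = 0.1816/(2π·207) = 1.396×10^-4 m·K/W
  R'_cork board = ln(0.0808/0.0572)/(2πk) = 0.3454/(2π·0.0438) = 1.255 m·K/W
  R'_aerogel blanket = ln(0.0980/0.0808)/(2πk) = 0.1930/(2π·0.0175) = 1.755 m·K/W
ΣR = 0.001636 + 1.396×10^-4 + 1.255 + 1.755 = 3.012 m·K/W
Q' = ΔT/ΣR = (8.96 °C − 28.1 °C)/3.012 = -6.355 W/m
From the inner boundary to the cork board/aerogel blanket interface, ΣR_partial = 1.257 m·K/W.
T_interface = T_in − Q'·ΣR_partial = 8.96 °C − (-6.355)(1.257) = 16.9 °C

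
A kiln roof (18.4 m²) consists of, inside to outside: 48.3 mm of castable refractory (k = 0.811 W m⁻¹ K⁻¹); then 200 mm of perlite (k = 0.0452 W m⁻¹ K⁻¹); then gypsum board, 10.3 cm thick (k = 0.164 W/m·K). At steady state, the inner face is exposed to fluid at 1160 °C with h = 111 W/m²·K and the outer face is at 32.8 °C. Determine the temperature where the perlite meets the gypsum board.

T = 171 °C

Series thermal resistances, inner to outer:
  R_conv,in = 1/(hA) = 1/(111·18.4) = 4.896×10^-4 K/W
  R_castable refractory = L/(kA) = 0.0483/(0.811·18.4) = 0.003237 K/W
  R_perlite = L/(kA) = 0.200/(0.0452·18.4) = 0.2405 K/W
  R_gypsum board = L/(kA) = 0.103/(0.164·18.4) = 0.03413 K/W
ΣR = 4.896×10^-4 + 0.003237 + 0.2405 + 0.03413 = 0.2784 K/W
Q = ΔT/ΣR = (1160 °C − 32.8 °C)/0.2784 = 4049 W
From the inner boundary to the perlite/gypsum board interface, ΣR_partial = 0.2442 K/W.
T_interface = T_in − Q·ΣR_partial = 1160 °C − (4049)(0.2442) = 171 °C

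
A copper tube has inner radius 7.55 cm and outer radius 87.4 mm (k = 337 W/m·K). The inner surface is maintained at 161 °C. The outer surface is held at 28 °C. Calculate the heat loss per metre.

Q' = 2πk·ΔT/ln(r₂/r₁) = 2π × 337 × 133 / ln(0.0874/0.0755) = 1.92×10^6 W/m

Q' = 1.92×10^6 W/m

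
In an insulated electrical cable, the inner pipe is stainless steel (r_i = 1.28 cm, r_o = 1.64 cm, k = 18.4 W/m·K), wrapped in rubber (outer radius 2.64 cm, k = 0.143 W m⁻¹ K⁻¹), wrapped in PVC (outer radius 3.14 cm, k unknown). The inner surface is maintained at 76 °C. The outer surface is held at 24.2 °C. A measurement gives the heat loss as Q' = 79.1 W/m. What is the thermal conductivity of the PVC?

ΣR = ΔT/Q' = |76 − 24.2|/79.1 = 0.6549 m·K/W
Known resistances:
  R'_stainless steel = ln(0.0164/0.0128)/(2πk) = 0.2478/(2π·18.4) = 0.002144 m·K/W
  R'_rubber = ln(0.0264/0.0164)/(2πk) = 0.4761/(2π·0.143) = 0.5299 m·K/W
R_PVC = ΣR − ΣR_known = 0.6549 − 0.5320 = 0.1229 m·K/W
ln(r₂/r₁)/(2πk) = 0.1229 ⇒ k = 0.1734/(2π·0.1229) = 0.225 W/m·K

k = 0.225 W/m·K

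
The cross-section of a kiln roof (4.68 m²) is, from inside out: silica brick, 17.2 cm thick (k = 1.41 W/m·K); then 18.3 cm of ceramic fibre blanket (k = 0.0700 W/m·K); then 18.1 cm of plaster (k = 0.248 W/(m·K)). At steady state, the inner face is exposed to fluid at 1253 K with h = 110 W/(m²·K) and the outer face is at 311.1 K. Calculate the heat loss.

Resistance network (inner→outer):
  R_conv,in = 1/(hA) = 1/(110·4.68) = 0.001943 K/W
  R_silica brick = L/(kA) = 0.172/(1.41·4.68) = 0.02607 K/W
  R_ceramic fibre blanket = L/(kA) = 0.183/(0.0700·4.68) = 0.5586 K/W
  R_plaster = L/(kA) = 0.181/(0.248·4.68) = 0.1559 K/W
ΣR = 0.001943 + 0.02607 + 0.5586 + 0.1559 = 0.7425 K/W
Q = ΔT/ΣR = (1253 K − 311.1 K)/0.7425 = 1270 W

Q = 1270 W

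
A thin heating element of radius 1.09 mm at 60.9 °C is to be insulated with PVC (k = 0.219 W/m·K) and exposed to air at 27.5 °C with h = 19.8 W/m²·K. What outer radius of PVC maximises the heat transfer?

For a cylinder, r_cr = k_ins/h = 0.219/19.8 = 0.0111 m = 1.11 cm

r_cr = 1.11 cm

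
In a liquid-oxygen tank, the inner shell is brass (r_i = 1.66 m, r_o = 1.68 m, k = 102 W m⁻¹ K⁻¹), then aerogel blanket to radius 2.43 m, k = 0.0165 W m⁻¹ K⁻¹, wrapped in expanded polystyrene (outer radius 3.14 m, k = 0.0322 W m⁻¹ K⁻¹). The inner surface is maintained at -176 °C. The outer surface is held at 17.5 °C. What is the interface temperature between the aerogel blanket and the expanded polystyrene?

T = -22.4 °C

Resistance network (inner→outer):
  R_brass = (1/1.66 − 1/1.68)/(4πk) = 0.007172/(4π·102) = 5.595×10^-6 K/W
  R_aerogel blanket = (1/1.68 − 1/2.43)/(4πk) = 0.1837/(4π·0.0165) = 0.8860 K/W
  R_expanded polystyrene = (1/2.43 − 1/3.14)/(4πk) = 0.09305/(4π·0.0322) = 0.2300 K/W
ΣR = 5.595×10^-6 + 0.8860 + 0.2300 = 1.116 K/W
Q = ΔT/ΣR = (-176 °C − 17.5 °C)/1.116 = -173.4 W
From the inner boundary to the aerogel blanket/expanded polystyrene interface, ΣR_partial = 0.8860 K/W.
T_interface = T_in − Q·ΣR_partial = -176 °C − (-173.4)(0.8860) = -22.4 °C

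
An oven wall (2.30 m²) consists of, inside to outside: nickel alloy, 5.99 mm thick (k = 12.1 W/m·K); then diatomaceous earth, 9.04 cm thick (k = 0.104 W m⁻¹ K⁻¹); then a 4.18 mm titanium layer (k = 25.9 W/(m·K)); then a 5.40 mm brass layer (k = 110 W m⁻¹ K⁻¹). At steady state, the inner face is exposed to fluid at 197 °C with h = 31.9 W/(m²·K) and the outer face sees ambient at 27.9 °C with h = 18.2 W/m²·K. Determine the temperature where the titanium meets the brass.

T = 37.6 °C

Treat each layer as a resistance in series:
  R_conv,in = 1/(hA) = 1/(31.9·2.30) = 0.01363 K/W
  R_nickel alloy = L/(kA) = 0.00599/(12.1·2.30) = 2.152×10^-4 K/W
  R_diatomaceous earth = L/(kA) = 0.0904/(0.104·2.30) = 0.3779 K/W
  R_titanium = L/(kA) = 0.00418/(25.9·2.30) = 7.017×10^-5 K/W
  R_brass = L/(kA) = 0.00540/(110·2.30) = 2.134×10^-5 K/W
  R_conv,out = 1/(hA) = 1/(18.2·2.30) = 0.02389 K/W
ΣR = 0.01363 + 2.152×10^-4 + 0.3779 + 7.017×10^-5 + 2.134×10^-5 + 0.02389 = 0.4157 K/W
Q = ΔT/ΣR = (197 °C − 27.9 °C)/0.4157 = 406.8 W
From the inner boundary to the titanium/brass interface, ΣR_partial = 0.3918 K/W.
T_interface = T_in − Q·ΣR_partial = 197 °C − (406.8)(0.3918) = 37.6 °C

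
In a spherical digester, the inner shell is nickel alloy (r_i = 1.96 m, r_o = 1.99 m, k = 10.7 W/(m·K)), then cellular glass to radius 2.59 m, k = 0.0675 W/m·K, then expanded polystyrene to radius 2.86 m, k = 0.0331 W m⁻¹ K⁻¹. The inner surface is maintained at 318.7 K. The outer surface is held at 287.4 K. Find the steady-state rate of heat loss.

Q = 139 W

Treat each layer as a resistance in series:
  R_nickel alloy = (1/1.96 − 1/1.99)/(4πk) = 0.007692/(4π·10.7) = 5.720×10^-5 K/W
  R_cellular glass = (1/1.99 − 1/2.59)/(4πk) = 0.1164/(4π·0.0675) = 0.1372 K/W
  R_expanded polystyrene = (1/2.59 − 1/2.86)/(4πk) = 0.03645/(4π·0.0331) = 0.08763 K/W
ΣR = 5.720×10^-5 + 0.1372 + 0.08763 = 0.2249 K/W
Q = ΔT/ΣR = (318.7 K − 287.4 K)/0.2249 = 139 W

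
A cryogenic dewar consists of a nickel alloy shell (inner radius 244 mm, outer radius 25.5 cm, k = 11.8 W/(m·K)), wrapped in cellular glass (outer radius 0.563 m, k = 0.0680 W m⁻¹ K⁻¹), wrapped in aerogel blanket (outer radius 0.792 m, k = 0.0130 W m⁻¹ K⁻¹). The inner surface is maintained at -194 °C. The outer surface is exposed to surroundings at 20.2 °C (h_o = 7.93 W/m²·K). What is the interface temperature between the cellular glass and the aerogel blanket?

Resistance network (inner→outer):
  R_nickel alloy = (1/0.244 − 1/0.255)/(4πk) = 0.1768/(4π·11.8) = 0.001192 K/W
  R_cellular glass = (1/0.255 − 1/0.563)/(4πk) = 2.145/(4π·0.0680) = 2.511 K/W
  R_aerogel blanket = (1/0.563 − 1/0.792)/(4πk) = 0.5136/(4π·0.0130) = 3.144 K/W
  R_conv,out = 1/(4πr²h) = 1/(4π·0.792²·7.93) = 0.01600 K/W
ΣR = 0.001192 + 2.511 + 3.144 + 0.01600 = 5.672 K/W
Q = ΔT/ΣR = (-194 °C − 20.2 °C)/5.672 = -37.76 W
From the inner boundary to the cellular glass/aerogel blanket interface, ΣR_partial = 2.512 K/W.
T_interface = T_in − Q·ΣR_partial = -194 °C − (-37.76)(2.512) = -99.1 °C

T = -99.1 °C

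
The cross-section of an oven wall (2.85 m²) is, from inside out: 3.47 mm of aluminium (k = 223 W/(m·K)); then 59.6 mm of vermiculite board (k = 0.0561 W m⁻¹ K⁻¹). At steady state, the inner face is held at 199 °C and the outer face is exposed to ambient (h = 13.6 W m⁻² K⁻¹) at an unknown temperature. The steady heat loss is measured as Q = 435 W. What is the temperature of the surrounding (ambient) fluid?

Sum the resistances:
  R_aluminium = L/(kA) = 0.00347/(223·2.85) = 5.460×10^-6 K/W
  R_vermiculite board = L/(kA) = 0.0596/(0.0561·2.85) = 0.3728 K/W
  R_conv,out = 1/(hA) = 1/(13.6·2.85) = 0.02580 K/W
ΣR = 0.3986 K/W
ΔT = Q·ΣR = 435 × 0.3986 = 173.4 K
Heat flows outward, so T_out = T_in − ΔT = 199 − 173.4 = 25.6 °C

T_out = 25.6 °C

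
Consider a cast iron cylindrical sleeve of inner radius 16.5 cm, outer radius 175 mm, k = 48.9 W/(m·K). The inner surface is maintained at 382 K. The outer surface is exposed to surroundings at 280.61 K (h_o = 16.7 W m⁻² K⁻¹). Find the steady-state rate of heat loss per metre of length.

Q' = 1860 W/m

Resistance network (inner→outer):
  R'_cast iron = ln(0.175/0.165)/(2πk) = 0.05884/(2π·48.9) = 1.915×10^-4 m·K/W
  R'_conv,out = 1/(2πr h) = 1/(2π·0.175·16.7) = 0.05446 m·K/W
ΣR = 1.915×10^-4 + 0.05446 = 0.05465 m·K/W
Q' = ΔT/ΣR = (382 K − 280.61 K)/0.05465 = 1860 W/m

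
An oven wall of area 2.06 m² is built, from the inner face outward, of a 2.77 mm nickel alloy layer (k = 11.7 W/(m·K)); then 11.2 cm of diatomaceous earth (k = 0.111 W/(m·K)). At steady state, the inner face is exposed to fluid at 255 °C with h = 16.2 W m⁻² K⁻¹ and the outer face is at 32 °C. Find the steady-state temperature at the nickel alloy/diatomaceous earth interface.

T = 242 °C

Treat each layer as a resistance in series:
  R_conv,in = 1/(hA) = 1/(16.2·2.06) = 0.02997 K/W
  R_nickel alloy = L/(kA) = 0.00277/(11.7·2.06) = 1.149×10^-4 K/W
  R_diatomaceous earth = L/(kA) = 0.112/(0.111·2.06) = 0.4898 K/W
ΣR = 0.02997 + 1.149×10^-4 + 0.4898 = 0.5199 K/W
Q = ΔT/ΣR = (255 °C − 32 °C)/0.5199 = 428.9 W
From the inner boundary to the nickel alloy/diatomaceous earth interface, ΣR_partial = 0.03008 K/W.
T_interface = T_in − Q·ΣR_partial = 255 °C − (428.9)(0.03008) = 242 °C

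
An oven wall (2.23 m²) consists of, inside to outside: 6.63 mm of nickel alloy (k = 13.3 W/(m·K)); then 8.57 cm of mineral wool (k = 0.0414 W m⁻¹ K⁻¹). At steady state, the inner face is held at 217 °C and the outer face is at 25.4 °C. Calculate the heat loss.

Q = 206 W

Series thermal resistances, inner to outer:
  R_nickel alloy = L/(kA) = 0.00663/(13.3·2.23) = 2.235×10^-4 K/W
  R_mineral wool = L/(kA) = 0.0857/(0.0414·2.23) = 0.9283 K/W
ΣR = 2.235×10^-4 + 0.9283 = 0.9285 K/W
Q = ΔT/ΣR = (217 °C − 25.4 °C)/0.9285 = 206 W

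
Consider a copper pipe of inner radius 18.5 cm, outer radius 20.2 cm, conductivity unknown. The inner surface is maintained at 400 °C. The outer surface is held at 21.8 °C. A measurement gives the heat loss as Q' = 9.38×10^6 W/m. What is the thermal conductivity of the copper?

ΣR = ΔT/Q' = |400 − 21.8|/9.38×10^6 = 4.032×10^-5 m·K/W
ln(r₂/r₁)/(2πk) = 4.032×10^-5 ⇒ k = 0.08791/(2π·4.032×10^-5) = 347 W/m·K

k = 347 W/m·K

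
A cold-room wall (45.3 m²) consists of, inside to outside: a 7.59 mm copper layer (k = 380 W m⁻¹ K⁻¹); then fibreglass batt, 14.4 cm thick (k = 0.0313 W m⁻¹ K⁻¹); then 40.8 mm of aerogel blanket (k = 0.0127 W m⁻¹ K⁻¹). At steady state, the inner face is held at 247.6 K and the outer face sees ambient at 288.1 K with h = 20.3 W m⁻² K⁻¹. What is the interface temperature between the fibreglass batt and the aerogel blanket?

T = 271.30 K

Resistance network (inner→outer):
  R_copper = L/(kA) = 0.00759/(380·45.3) = 4.409×10^-7 K/W
  R_fibreglass batt = L/(kA) = 0.144/(0.0313·45.3) = 0.1016 K/W
  R_aerogel blanket = L/(kA) = 0.0408/(0.0127·45.3) = 0.07092 K/W
  R_conv,out = 1/(hA) = 1/(20.3·45.3) = 0.001087 K/W
ΣR = 4.409×10^-7 + 0.1016 + 0.07092 + 0.001087 = 0.1736 K/W
Q = ΔT/ΣR = (247.6 K − 288.1 K)/0.1736 = -233.3 W
From the inner boundary to the fibreglass batt/aerogel blanket interface, ΣR_partial = 0.1016 K/W.
T_interface = T_in − Q·ΣR_partial = 247.6 K − (-233.3)(0.1016) = 271.30 K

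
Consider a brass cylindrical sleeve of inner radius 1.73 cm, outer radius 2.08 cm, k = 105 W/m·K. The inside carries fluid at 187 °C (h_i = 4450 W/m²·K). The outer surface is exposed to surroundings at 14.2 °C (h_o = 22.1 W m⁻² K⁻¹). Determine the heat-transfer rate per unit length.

Series thermal resistances, inner to outer:
  R'_conv,in = 1/(2πr h) = 1/(2π·0.0173·4450) = 0.002067 m·K/W
  R'_brass = ln(0.0208/0.0173)/(2πk) = 0.1842/(2π·105) = 2.793×10^-4 m·K/W
  R'_conv,out = 1/(2πr h) = 1/(2π·0.0208·22.1) = 0.3462 m·K/W
ΣR = 0.002067 + 2.793×10^-4 + 0.3462 = 0.3485 m·K/W
Q' = ΔT/ΣR = (187 °C − 14.2 °C)/0.3485 = 496 W/m

Q' = 496 W/m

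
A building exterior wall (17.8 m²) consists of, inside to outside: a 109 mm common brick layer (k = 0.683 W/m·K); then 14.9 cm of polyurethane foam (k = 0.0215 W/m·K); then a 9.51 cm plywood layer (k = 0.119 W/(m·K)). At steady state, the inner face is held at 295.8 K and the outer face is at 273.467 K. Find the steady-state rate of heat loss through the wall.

Treat each layer as a resistance in series:
  R_common brick = L/(kA) = 0.109/(0.683·17.8) = 0.008966 K/W
  R_polyurethane foam = L/(kA) = 0.149/(0.0215·17.8) = 0.3893 K/W
  R_plywood = L/(kA) = 0.0951/(0.119·17.8) = 0.04490 K/W
ΣR = 0.008966 + 0.3893 + 0.04490 = 0.4432 K/W
Q = ΔT/ΣR = (295.8 K − 273.467 K)/0.4432 = 50.4 W

Q = 50.4 W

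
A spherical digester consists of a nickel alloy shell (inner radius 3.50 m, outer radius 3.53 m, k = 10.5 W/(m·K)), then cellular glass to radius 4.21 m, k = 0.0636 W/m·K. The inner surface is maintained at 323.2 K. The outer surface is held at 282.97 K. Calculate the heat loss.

Q = 702 W

Treat each layer as a resistance in series:
  R_nickel alloy = (1/3.50 − 1/3.53)/(4πk) = 0.002428/(4π·10.5) = 1.840×10^-5 K/W
  R_cellular glass = (1/3.53 − 1/4.21)/(4πk) = 0.04576/(4π·0.0636) = 0.05725 K/W
ΣR = 1.840×10^-5 + 0.05725 = 0.05727 K/W
Q = ΔT/ΣR = (323.2 K − 282.97 K)/0.05727 = 702 W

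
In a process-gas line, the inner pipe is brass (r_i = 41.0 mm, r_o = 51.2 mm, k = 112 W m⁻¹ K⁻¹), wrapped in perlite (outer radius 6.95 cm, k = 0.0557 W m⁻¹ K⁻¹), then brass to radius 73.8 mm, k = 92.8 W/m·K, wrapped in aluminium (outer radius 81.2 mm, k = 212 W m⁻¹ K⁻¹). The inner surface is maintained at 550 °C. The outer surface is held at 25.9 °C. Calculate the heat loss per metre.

Q' = 600 W/m

Series thermal resistances, inner to outer:
  R'_brass = ln(0.0512/0.0410)/(2πk) = 0.2222/(2π·112) = 3.157×10^-4 m·K/W
  R'_perlite = ln(0.0695/0.0512)/(2πk) = 0.3056/(2π·0.0557) = 0.8732 m·K/W
  R'_brass = ln(0.0738/0.0695)/(2πk) = 0.06003/(2π·92.8) = 1.030×10^-4 m·K/W
  R'_aluminium = ln(0.0812/0.0738)/(2πk) = 0.09556/(2π·212) = 7.174×10^-5 m·K/W
ΣR = 3.157×10^-4 + 0.8732 + 1.030×10^-4 + 7.174×10^-5 = 0.8737 m·K/W
Q' = ΔT/ΣR = (550 °C − 25.9 °C)/0.8737 = 600 W/m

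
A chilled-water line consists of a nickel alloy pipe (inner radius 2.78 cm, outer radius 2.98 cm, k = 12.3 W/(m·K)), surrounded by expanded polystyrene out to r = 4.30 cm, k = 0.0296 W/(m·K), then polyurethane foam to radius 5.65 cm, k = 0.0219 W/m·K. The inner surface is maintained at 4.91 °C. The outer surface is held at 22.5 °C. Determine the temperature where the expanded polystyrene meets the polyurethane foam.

T = 13.7 °C

Series thermal resistances, inner to outer:
  R'_nickel alloy = ln(0.0298/0.0278)/(2πk) = 0.06947/(2π·12.3) = 8.989×10^-4 m·K/W
  R'_expanded polystyrene = ln(0.0430/0.0298)/(2πk) = 0.3667/(2π·0.0296) = 1.972 m·K/W
  R'_polyurethane foam = ln(0.0565/0.0430)/(2πk) = 0.2730/(2π·0.0219) = 1.984 m·K/W
ΣR = 8.989×10^-4 + 1.972 + 1.984 = 3.957 m·K/W
Q' = ΔT/ΣR = (4.91 °C − 22.5 °C)/3.957 = -4.445 W/m
From the inner boundary to the expanded polystyrene/polyurethane foam interface, ΣR_partial = 1.973 m·K/W.
T_interface = T_in − Q'·ΣR_partial = 4.91 °C − (-4.445)(1.973) = 13.7 °C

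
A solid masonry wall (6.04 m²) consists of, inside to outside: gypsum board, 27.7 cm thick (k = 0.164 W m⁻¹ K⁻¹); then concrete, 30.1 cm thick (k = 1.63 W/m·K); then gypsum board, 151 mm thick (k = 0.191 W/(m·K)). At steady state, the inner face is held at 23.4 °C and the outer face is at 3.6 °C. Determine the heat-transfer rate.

Series thermal resistances, inner to outer:
  R_gypsum board = L/(kA) = 0.277/(0.164·6.04) = 0.2796 K/W
  R_concrete = L/(kA) = 0.301/(1.63·6.04) = 0.03057 K/W
  R_gypsum board = L/(kA) = 0.151/(0.191·6.04) = 0.1309 K/W
ΣR = 0.2796 + 0.03057 + 0.1309 = 0.4411 K/W
Q = ΔT/ΣR = (23.4 °C − 3.6 °C)/0.4411 = 44.9 W

Q = 44.9 W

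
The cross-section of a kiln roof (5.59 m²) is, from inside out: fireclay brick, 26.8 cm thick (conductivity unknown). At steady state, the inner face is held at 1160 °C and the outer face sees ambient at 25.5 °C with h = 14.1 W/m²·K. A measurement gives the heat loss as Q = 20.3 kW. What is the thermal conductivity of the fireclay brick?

ΣR = ΔT/Q = |1160 − 25.5|/20300 = 0.05589 K/W
Known resistances:
  R_conv,out = 1/(hA) = 1/(14.1·5.59) = 0.01269 K/W
R_fireclay brick = ΣR − ΣR_known = 0.05589 − 0.01269 = 0.04320 K/W
L/(kA) = 0.04320 ⇒ k = 0.268/(0.04320·5.59) = 1.11 W/m·K

k = 1.11 W/m·K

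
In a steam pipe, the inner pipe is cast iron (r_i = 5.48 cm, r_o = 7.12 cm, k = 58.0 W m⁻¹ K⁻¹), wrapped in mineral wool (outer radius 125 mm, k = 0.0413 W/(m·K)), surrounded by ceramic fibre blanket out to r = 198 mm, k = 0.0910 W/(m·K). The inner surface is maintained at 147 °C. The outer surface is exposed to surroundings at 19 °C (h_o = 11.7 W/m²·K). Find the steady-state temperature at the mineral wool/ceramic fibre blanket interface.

Resistance network (inner→outer):
  R'_cast iron = ln(0.0712/0.0548)/(2πk) = 0.2618/(2π·58.0) = 7.184×10^-4 m·K/W
  R'_mineral wool = ln(0.125/0.0712)/(2πk) = 0.5628/(2π·0.0413) = 2.169 m·K/W
  R'_ceramic fibre blanket = ln(0.198/0.125)/(2πk) = 0.4600/(2π·0.0910) = 0.8044 m·K/W
  R'_conv,out = 1/(2πr h) = 1/(2π·0.198·11.7) = 0.06870 m·K/W
ΣR = 7.184×10^-4 + 2.169 + 0.8044 + 0.06870 = 3.043 m·K/W
Q' = ΔT/ΣR = (147 °C − 19 °C)/3.043 = 42.06 W/m
From the inner boundary to the mineral wool/ceramic fibre blanket interface, ΣR_partial = 2.170 m·K/W.
T_interface = T_in − Q'·ΣR_partial = 147 °C − (42.06)(2.170) = 55.7 °C

T = 55.7 °C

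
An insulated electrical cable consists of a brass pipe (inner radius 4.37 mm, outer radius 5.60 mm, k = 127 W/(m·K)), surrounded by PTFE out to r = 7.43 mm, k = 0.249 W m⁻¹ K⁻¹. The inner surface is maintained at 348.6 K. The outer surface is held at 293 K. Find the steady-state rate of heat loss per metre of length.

Q' = 307 W/m

Series thermal resistances, inner to outer:
  R'_brass = ln(0.00560/0.00437)/(2πk) = 0.2480/(2π·127) = 3.108×10^-4 m·K/W
  R'_PTFE = ln(0.00743/0.00560)/(2πk) = 0.2828/(2π·0.249) = 0.1807 m·K/W
ΣR = 3.108×10^-4 + 0.1807 = 0.1810 m·K/W
Q' = ΔT/ΣR = (348.6 K − 293 K)/0.1810 = 307 W/m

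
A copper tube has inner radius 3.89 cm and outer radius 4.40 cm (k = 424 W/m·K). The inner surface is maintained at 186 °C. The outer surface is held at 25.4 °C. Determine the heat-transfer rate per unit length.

Q' = 2πk·ΔT/ln(r₂/r₁) = 2π × 424 × 160.6 / ln(0.0440/0.0389) = 3.47×10^6 W/m

Q' = 3.47×10^6 W/m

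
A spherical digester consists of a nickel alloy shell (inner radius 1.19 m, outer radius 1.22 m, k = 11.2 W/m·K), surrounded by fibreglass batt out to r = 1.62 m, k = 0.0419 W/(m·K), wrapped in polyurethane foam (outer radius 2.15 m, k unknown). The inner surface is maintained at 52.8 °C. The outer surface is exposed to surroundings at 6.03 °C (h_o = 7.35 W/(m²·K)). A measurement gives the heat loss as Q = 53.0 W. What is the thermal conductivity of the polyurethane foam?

ΣR = ΔT/Q = |52.8 − 6.03|/53.0 = 0.8825 K/W
Known resistances:
  R_nickel alloy = (1/1.19 − 1/1.22)/(4πk) = 0.02066/(4π·11.2) = 1.468×10^-4 K/W
  R_fibreglass batt = (1/1.22 − 1/1.62)/(4πk) = 0.2024/(4π·0.0419) = 0.3844 K/W
  R_conv,out = 1/(4πr²h) = 1/(4π·2.15²·7.35) = 0.002342 K/W
R_polyurethane foam = ΣR − ΣR_known = 0.8825 − 0.3869 = 0.4956 K/W
(1/r₁−1/r₂)/(4πk) = 0.4956 ⇒ k = 0.1522/(4π·0.4956) = 0.0244 W/m·K

k = 0.0244 W/m·K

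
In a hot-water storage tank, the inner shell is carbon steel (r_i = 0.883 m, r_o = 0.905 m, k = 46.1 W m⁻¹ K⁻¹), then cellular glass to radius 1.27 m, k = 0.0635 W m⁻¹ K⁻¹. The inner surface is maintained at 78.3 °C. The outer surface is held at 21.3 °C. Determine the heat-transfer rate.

Q = 143 W

Treat each layer as a resistance in series:
  R_carbon steel = (1/0.883 − 1/0.905)/(4πk) = 0.02753/(4π·46.1) = 4.752×10^-5 K/W
  R_cellular glass = (1/0.905 − 1/1.27)/(4πk) = 0.3176/(4π·0.0635) = 0.3980 K/W
ΣR = 4.752×10^-5 + 0.3980 = 0.3980 K/W
Q = ΔT/ΣR = (78.3 °C − 21.3 °C)/0.3980 = 143 W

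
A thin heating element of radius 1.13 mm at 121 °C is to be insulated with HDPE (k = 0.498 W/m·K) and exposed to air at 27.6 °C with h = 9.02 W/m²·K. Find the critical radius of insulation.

For a cylinder, r_cr = k_ins/h = 0.498/9.02 = 0.0552 m = 5.52 cm

r_cr = 5.52 cm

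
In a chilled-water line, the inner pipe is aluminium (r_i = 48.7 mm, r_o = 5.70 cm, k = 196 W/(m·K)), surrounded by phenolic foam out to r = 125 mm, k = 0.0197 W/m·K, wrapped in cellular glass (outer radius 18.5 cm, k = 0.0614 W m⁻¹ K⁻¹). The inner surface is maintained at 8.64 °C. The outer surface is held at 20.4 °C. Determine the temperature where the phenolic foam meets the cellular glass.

Series thermal resistances, inner to outer:
  R'_aluminium = ln(0.0570/0.0487)/(2πk) = 0.1574/(2π·196) = 1.278×10^-4 m·K/W
  R'_phenolic foam = ln(0.125/0.0570)/(2πk) = 0.7853/(2π·0.0197) = 6.344 m·K/W
  R'_cellular glass = ln(0.185/0.125)/(2πk) = 0.3920/(2π·0.0614) = 1.016 m·K/W
ΣR = 1.278×10^-4 + 6.344 + 1.016 = 7.360 m·K/W
Q' = ΔT/ΣR = (8.64 °C − 20.4 °C)/7.360 = -1.598 W/m
From the inner boundary to the phenolic foam/cellular glass interface, ΣR_partial = 6.344 m·K/W.
T_interface = T_in − Q'·ΣR_partial = 8.64 °C − (-1.598)(6.344) = 18.8 °C

T = 18.8 °C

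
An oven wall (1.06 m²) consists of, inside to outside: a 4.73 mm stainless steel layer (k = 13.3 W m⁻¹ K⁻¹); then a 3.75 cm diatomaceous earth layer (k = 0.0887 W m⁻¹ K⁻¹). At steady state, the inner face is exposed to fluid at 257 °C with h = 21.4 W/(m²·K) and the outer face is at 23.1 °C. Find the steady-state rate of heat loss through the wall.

Q = 528 W

Resistance network (inner→outer):
  R_conv,in = 1/(hA) = 1/(21.4·1.06) = 0.04408 K/W
  R_stainless steel = L/(kA) = 0.00473/(13.3·1.06) = 3.355×10^-4 K/W
  R_diatomaceous earth = L/(kA) = 0.0375/(0.0887·1.06) = 0.3988 K/W
ΣR = 0.04408 + 3.355×10^-4 + 0.3988 = 0.4432 K/W
Q = ΔT/ΣR = (257 °C − 23.1 °C)/0.4432 = 528 W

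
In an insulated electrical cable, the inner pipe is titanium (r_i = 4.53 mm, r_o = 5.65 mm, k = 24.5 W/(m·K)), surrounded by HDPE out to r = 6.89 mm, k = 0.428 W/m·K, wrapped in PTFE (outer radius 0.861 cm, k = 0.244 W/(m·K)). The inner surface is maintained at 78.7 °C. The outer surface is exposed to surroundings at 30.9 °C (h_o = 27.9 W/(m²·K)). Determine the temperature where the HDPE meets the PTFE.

T = 74.6 °C

Treat each layer as a resistance in series:
  R'_titanium = ln(0.00565/0.00453)/(2πk) = 0.2209/(2π·24.5) = 0.001435 m·K/W
  R'_HDPE = ln(0.00689/0.00565)/(2πk) = 0.1984/(2π·0.428) = 0.07378 m·K/W
  R'_PTFE = ln(0.00861/0.00689)/(2πk) = 0.2229/(2π·0.244) = 0.1454 m·K/W
  R'_conv,out = 1/(2πr h) = 1/(2π·0.00861·27.9) = 0.6625 m·K/W
ΣR = 0.001435 + 0.07378 + 0.1454 + 0.6625 = 0.8831 m·K/W
Q' = ΔT/ΣR = (78.7 °C − 30.9 °C)/0.8831 = 54.13 W/m
From the inner boundary to the HDPE/PTFE interface, ΣR_partial = 0.07522 m·K/W.
T_interface = T_in − Q'·ΣR_partial = 78.7 °C − (54.13)(0.07522) = 74.6 °C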